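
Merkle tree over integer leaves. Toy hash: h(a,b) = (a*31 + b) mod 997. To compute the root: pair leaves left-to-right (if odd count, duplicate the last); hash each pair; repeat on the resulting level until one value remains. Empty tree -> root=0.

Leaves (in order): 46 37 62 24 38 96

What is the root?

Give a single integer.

Answer: 570

Derivation:
L0: [46, 37, 62, 24, 38, 96]
L1: h(46,37)=(46*31+37)%997=466 h(62,24)=(62*31+24)%997=949 h(38,96)=(38*31+96)%997=277 -> [466, 949, 277]
L2: h(466,949)=(466*31+949)%997=440 h(277,277)=(277*31+277)%997=888 -> [440, 888]
L3: h(440,888)=(440*31+888)%997=570 -> [570]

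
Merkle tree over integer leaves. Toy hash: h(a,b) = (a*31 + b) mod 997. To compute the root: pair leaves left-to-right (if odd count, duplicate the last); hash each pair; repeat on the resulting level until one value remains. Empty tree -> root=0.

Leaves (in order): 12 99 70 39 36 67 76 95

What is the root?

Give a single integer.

L0: [12, 99, 70, 39, 36, 67, 76, 95]
L1: h(12,99)=(12*31+99)%997=471 h(70,39)=(70*31+39)%997=215 h(36,67)=(36*31+67)%997=186 h(76,95)=(76*31+95)%997=457 -> [471, 215, 186, 457]
L2: h(471,215)=(471*31+215)%997=858 h(186,457)=(186*31+457)%997=241 -> [858, 241]
L3: h(858,241)=(858*31+241)%997=917 -> [917]

Answer: 917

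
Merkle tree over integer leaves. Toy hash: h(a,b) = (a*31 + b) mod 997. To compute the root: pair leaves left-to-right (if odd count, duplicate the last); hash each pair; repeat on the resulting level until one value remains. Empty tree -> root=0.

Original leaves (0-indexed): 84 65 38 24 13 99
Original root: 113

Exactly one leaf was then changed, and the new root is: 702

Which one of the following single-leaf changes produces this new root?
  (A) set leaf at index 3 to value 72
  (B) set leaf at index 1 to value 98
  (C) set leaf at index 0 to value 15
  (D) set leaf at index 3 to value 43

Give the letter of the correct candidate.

Original leaves: [84, 65, 38, 24, 13, 99]
Target new root: 702
Try each candidate change and compute the resulting root:
Candidate A: set leaf[3] = 72 -> leaves = [84, 65, 38, 72, 13, 99]
  L0: [84, 65, 38, 72, 13, 99]
  L1: h(84,65)=(84*31+65)%997=675 h(38,72)=(38*31+72)%997=253 h(13,99)=(13*31+99)%997=502 -> [675, 253, 502]
  L2: h(675,253)=(675*31+253)%997=241 h(502,502)=(502*31+502)%997=112 -> [241, 112]
  L3: h(241,112)=(241*31+112)%997=604 -> [604]
  root = 604 != target 702
Candidate B: set leaf[1] = 98 -> leaves = [84, 98, 38, 24, 13, 99]
  L0: [84, 98, 38, 24, 13, 99]
  L1: h(84,98)=(84*31+98)%997=708 h(38,24)=(38*31+24)%997=205 h(13,99)=(13*31+99)%997=502 -> [708, 205, 502]
  L2: h(708,205)=(708*31+205)%997=219 h(502,502)=(502*31+502)%997=112 -> [219, 112]
  L3: h(219,112)=(219*31+112)%997=919 -> [919]
  root = 919 != target 702
Candidate C: set leaf[0] = 15 -> leaves = [15, 65, 38, 24, 13, 99]
  L0: [15, 65, 38, 24, 13, 99]
  L1: h(15,65)=(15*31+65)%997=530 h(38,24)=(38*31+24)%997=205 h(13,99)=(13*31+99)%997=502 -> [530, 205, 502]
  L2: h(530,205)=(530*31+205)%997=683 h(502,502)=(502*31+502)%997=112 -> [683, 112]
  L3: h(683,112)=(683*31+112)%997=348 -> [348]
  root = 348 != target 702
Candidate D: set leaf[3] = 43 -> leaves = [84, 65, 38, 43, 13, 99]
  L0: [84, 65, 38, 43, 13, 99]
  L1: h(84,65)=(84*31+65)%997=675 h(38,43)=(38*31+43)%997=224 h(13,99)=(13*31+99)%997=502 -> [675, 224, 502]
  L2: h(675,224)=(675*31+224)%997=212 h(502,502)=(502*31+502)%997=112 -> [212, 112]
  L3: h(212,112)=(212*31+112)%997=702 -> [702]
  root = 702 == target 702  ** MATCH **
Candidate D produces the target root.

Answer: D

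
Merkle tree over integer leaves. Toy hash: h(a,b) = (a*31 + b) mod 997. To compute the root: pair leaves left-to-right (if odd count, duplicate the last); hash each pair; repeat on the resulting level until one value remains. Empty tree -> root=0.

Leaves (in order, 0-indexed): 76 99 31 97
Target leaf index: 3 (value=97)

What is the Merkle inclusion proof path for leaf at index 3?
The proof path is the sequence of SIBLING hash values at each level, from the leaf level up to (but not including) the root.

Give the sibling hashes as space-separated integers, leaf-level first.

Answer: 31 461

Derivation:
L0 (leaves): [76, 99, 31, 97], target index=3
L1: h(76,99)=(76*31+99)%997=461 [pair 0] h(31,97)=(31*31+97)%997=61 [pair 1] -> [461, 61]
  Sibling for proof at L0: 31
L2: h(461,61)=(461*31+61)%997=394 [pair 0] -> [394]
  Sibling for proof at L1: 461
Root: 394
Proof path (sibling hashes from leaf to root): [31, 461]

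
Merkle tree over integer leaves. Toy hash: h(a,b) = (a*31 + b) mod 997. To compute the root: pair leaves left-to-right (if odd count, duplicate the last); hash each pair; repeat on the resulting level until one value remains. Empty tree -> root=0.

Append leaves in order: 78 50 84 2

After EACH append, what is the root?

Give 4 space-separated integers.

Answer: 78 474 433 351

Derivation:
After append 78 (leaves=[78]):
  L0: [78]
  root=78
After append 50 (leaves=[78, 50]):
  L0: [78, 50]
  L1: h(78,50)=(78*31+50)%997=474 -> [474]
  root=474
After append 84 (leaves=[78, 50, 84]):
  L0: [78, 50, 84]
  L1: h(78,50)=(78*31+50)%997=474 h(84,84)=(84*31+84)%997=694 -> [474, 694]
  L2: h(474,694)=(474*31+694)%997=433 -> [433]
  root=433
After append 2 (leaves=[78, 50, 84, 2]):
  L0: [78, 50, 84, 2]
  L1: h(78,50)=(78*31+50)%997=474 h(84,2)=(84*31+2)%997=612 -> [474, 612]
  L2: h(474,612)=(474*31+612)%997=351 -> [351]
  root=351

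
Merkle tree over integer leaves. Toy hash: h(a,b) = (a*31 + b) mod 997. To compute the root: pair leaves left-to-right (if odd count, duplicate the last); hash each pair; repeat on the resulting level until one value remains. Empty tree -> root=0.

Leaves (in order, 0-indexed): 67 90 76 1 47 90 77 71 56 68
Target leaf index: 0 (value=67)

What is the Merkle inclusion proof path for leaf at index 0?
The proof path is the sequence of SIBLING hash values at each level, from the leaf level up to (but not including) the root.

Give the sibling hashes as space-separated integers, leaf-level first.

Answer: 90 363 565 852

Derivation:
L0 (leaves): [67, 90, 76, 1, 47, 90, 77, 71, 56, 68], target index=0
L1: h(67,90)=(67*31+90)%997=173 [pair 0] h(76,1)=(76*31+1)%997=363 [pair 1] h(47,90)=(47*31+90)%997=550 [pair 2] h(77,71)=(77*31+71)%997=464 [pair 3] h(56,68)=(56*31+68)%997=807 [pair 4] -> [173, 363, 550, 464, 807]
  Sibling for proof at L0: 90
L2: h(173,363)=(173*31+363)%997=741 [pair 0] h(550,464)=(550*31+464)%997=565 [pair 1] h(807,807)=(807*31+807)%997=899 [pair 2] -> [741, 565, 899]
  Sibling for proof at L1: 363
L3: h(741,565)=(741*31+565)%997=605 [pair 0] h(899,899)=(899*31+899)%997=852 [pair 1] -> [605, 852]
  Sibling for proof at L2: 565
L4: h(605,852)=(605*31+852)%997=664 [pair 0] -> [664]
  Sibling for proof at L3: 852
Root: 664
Proof path (sibling hashes from leaf to root): [90, 363, 565, 852]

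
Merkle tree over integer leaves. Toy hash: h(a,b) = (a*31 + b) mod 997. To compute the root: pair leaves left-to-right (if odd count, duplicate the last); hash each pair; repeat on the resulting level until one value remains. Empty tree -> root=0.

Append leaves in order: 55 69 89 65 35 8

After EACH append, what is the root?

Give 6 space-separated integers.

Answer: 55 777 16 989 697 830

Derivation:
After append 55 (leaves=[55]):
  L0: [55]
  root=55
After append 69 (leaves=[55, 69]):
  L0: [55, 69]
  L1: h(55,69)=(55*31+69)%997=777 -> [777]
  root=777
After append 89 (leaves=[55, 69, 89]):
  L0: [55, 69, 89]
  L1: h(55,69)=(55*31+69)%997=777 h(89,89)=(89*31+89)%997=854 -> [777, 854]
  L2: h(777,854)=(777*31+854)%997=16 -> [16]
  root=16
After append 65 (leaves=[55, 69, 89, 65]):
  L0: [55, 69, 89, 65]
  L1: h(55,69)=(55*31+69)%997=777 h(89,65)=(89*31+65)%997=830 -> [777, 830]
  L2: h(777,830)=(777*31+830)%997=989 -> [989]
  root=989
After append 35 (leaves=[55, 69, 89, 65, 35]):
  L0: [55, 69, 89, 65, 35]
  L1: h(55,69)=(55*31+69)%997=777 h(89,65)=(89*31+65)%997=830 h(35,35)=(35*31+35)%997=123 -> [777, 830, 123]
  L2: h(777,830)=(777*31+830)%997=989 h(123,123)=(123*31+123)%997=945 -> [989, 945]
  L3: h(989,945)=(989*31+945)%997=697 -> [697]
  root=697
After append 8 (leaves=[55, 69, 89, 65, 35, 8]):
  L0: [55, 69, 89, 65, 35, 8]
  L1: h(55,69)=(55*31+69)%997=777 h(89,65)=(89*31+65)%997=830 h(35,8)=(35*31+8)%997=96 -> [777, 830, 96]
  L2: h(777,830)=(777*31+830)%997=989 h(96,96)=(96*31+96)%997=81 -> [989, 81]
  L3: h(989,81)=(989*31+81)%997=830 -> [830]
  root=830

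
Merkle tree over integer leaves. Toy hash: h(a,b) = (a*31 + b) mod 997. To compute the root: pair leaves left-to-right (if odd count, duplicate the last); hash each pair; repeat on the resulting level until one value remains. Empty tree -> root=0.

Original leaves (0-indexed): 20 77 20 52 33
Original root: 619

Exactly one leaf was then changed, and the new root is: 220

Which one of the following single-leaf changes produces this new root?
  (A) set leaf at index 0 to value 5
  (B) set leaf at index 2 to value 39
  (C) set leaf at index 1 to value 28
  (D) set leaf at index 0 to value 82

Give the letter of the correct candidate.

Answer: D

Derivation:
Original leaves: [20, 77, 20, 52, 33]
Target new root: 220
Try each candidate change and compute the resulting root:
Candidate A: set leaf[0] = 5 -> leaves = [5, 77, 20, 52, 33]
  L0: [5, 77, 20, 52, 33]
  L1: h(5,77)=(5*31+77)%997=232 h(20,52)=(20*31+52)%997=672 h(33,33)=(33*31+33)%997=59 -> [232, 672, 59]
  L2: h(232,672)=(232*31+672)%997=885 h(59,59)=(59*31+59)%997=891 -> [885, 891]
  L3: h(885,891)=(885*31+891)%997=410 -> [410]
  root = 410 != target 220
Candidate B: set leaf[2] = 39 -> leaves = [20, 77, 39, 52, 33]
  L0: [20, 77, 39, 52, 33]
  L1: h(20,77)=(20*31+77)%997=697 h(39,52)=(39*31+52)%997=264 h(33,33)=(33*31+33)%997=59 -> [697, 264, 59]
  L2: h(697,264)=(697*31+264)%997=934 h(59,59)=(59*31+59)%997=891 -> [934, 891]
  L3: h(934,891)=(934*31+891)%997=932 -> [932]
  root = 932 != target 220
Candidate C: set leaf[1] = 28 -> leaves = [20, 28, 20, 52, 33]
  L0: [20, 28, 20, 52, 33]
  L1: h(20,28)=(20*31+28)%997=648 h(20,52)=(20*31+52)%997=672 h(33,33)=(33*31+33)%997=59 -> [648, 672, 59]
  L2: h(648,672)=(648*31+672)%997=820 h(59,59)=(59*31+59)%997=891 -> [820, 891]
  L3: h(820,891)=(820*31+891)%997=389 -> [389]
  root = 389 != target 220
Candidate D: set leaf[0] = 82 -> leaves = [82, 77, 20, 52, 33]
  L0: [82, 77, 20, 52, 33]
  L1: h(82,77)=(82*31+77)%997=625 h(20,52)=(20*31+52)%997=672 h(33,33)=(33*31+33)%997=59 -> [625, 672, 59]
  L2: h(625,672)=(625*31+672)%997=107 h(59,59)=(59*31+59)%997=891 -> [107, 891]
  L3: h(107,891)=(107*31+891)%997=220 -> [220]
  root = 220 == target 220  ** MATCH **
Candidate D produces the target root.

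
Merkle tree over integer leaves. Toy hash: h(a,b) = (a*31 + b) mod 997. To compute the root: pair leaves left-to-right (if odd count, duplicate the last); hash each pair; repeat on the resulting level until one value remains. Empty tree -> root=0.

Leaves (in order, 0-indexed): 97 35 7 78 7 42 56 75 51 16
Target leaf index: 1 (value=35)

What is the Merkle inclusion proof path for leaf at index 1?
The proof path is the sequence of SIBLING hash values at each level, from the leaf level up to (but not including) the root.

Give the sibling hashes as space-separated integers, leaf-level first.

Answer: 97 295 867 248

Derivation:
L0 (leaves): [97, 35, 7, 78, 7, 42, 56, 75, 51, 16], target index=1
L1: h(97,35)=(97*31+35)%997=51 [pair 0] h(7,78)=(7*31+78)%997=295 [pair 1] h(7,42)=(7*31+42)%997=259 [pair 2] h(56,75)=(56*31+75)%997=814 [pair 3] h(51,16)=(51*31+16)%997=600 [pair 4] -> [51, 295, 259, 814, 600]
  Sibling for proof at L0: 97
L2: h(51,295)=(51*31+295)%997=879 [pair 0] h(259,814)=(259*31+814)%997=867 [pair 1] h(600,600)=(600*31+600)%997=257 [pair 2] -> [879, 867, 257]
  Sibling for proof at L1: 295
L3: h(879,867)=(879*31+867)%997=200 [pair 0] h(257,257)=(257*31+257)%997=248 [pair 1] -> [200, 248]
  Sibling for proof at L2: 867
L4: h(200,248)=(200*31+248)%997=466 [pair 0] -> [466]
  Sibling for proof at L3: 248
Root: 466
Proof path (sibling hashes from leaf to root): [97, 295, 867, 248]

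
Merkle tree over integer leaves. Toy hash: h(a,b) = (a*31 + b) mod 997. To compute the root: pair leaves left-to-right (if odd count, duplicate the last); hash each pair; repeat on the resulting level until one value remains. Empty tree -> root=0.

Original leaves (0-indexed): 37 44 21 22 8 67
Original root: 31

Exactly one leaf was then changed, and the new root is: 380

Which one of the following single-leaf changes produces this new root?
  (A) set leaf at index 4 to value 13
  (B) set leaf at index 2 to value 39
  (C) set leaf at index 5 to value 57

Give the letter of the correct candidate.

Original leaves: [37, 44, 21, 22, 8, 67]
Target new root: 380
Try each candidate change and compute the resulting root:
Candidate A: set leaf[4] = 13 -> leaves = [37, 44, 21, 22, 13, 67]
  L0: [37, 44, 21, 22, 13, 67]
  L1: h(37,44)=(37*31+44)%997=194 h(21,22)=(21*31+22)%997=673 h(13,67)=(13*31+67)%997=470 -> [194, 673, 470]
  L2: h(194,673)=(194*31+673)%997=705 h(470,470)=(470*31+470)%997=85 -> [705, 85]
  L3: h(705,85)=(705*31+85)%997=6 -> [6]
  root = 6 != target 380
Candidate B: set leaf[2] = 39 -> leaves = [37, 44, 39, 22, 8, 67]
  L0: [37, 44, 39, 22, 8, 67]
  L1: h(37,44)=(37*31+44)%997=194 h(39,22)=(39*31+22)%997=234 h(8,67)=(8*31+67)%997=315 -> [194, 234, 315]
  L2: h(194,234)=(194*31+234)%997=266 h(315,315)=(315*31+315)%997=110 -> [266, 110]
  L3: h(266,110)=(266*31+110)%997=380 -> [380]
  root = 380 == target 380  ** MATCH **
Candidate C: set leaf[5] = 57 -> leaves = [37, 44, 21, 22, 8, 57]
  L0: [37, 44, 21, 22, 8, 57]
  L1: h(37,44)=(37*31+44)%997=194 h(21,22)=(21*31+22)%997=673 h(8,57)=(8*31+57)%997=305 -> [194, 673, 305]
  L2: h(194,673)=(194*31+673)%997=705 h(305,305)=(305*31+305)%997=787 -> [705, 787]
  L3: h(705,787)=(705*31+787)%997=708 -> [708]
  root = 708 != target 380
Candidate B produces the target root.

Answer: B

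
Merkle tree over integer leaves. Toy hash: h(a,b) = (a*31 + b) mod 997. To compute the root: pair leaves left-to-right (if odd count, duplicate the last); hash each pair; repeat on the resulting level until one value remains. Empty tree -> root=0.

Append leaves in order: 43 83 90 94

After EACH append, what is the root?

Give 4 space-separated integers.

After append 43 (leaves=[43]):
  L0: [43]
  root=43
After append 83 (leaves=[43, 83]):
  L0: [43, 83]
  L1: h(43,83)=(43*31+83)%997=419 -> [419]
  root=419
After append 90 (leaves=[43, 83, 90]):
  L0: [43, 83, 90]
  L1: h(43,83)=(43*31+83)%997=419 h(90,90)=(90*31+90)%997=886 -> [419, 886]
  L2: h(419,886)=(419*31+886)%997=914 -> [914]
  root=914
After append 94 (leaves=[43, 83, 90, 94]):
  L0: [43, 83, 90, 94]
  L1: h(43,83)=(43*31+83)%997=419 h(90,94)=(90*31+94)%997=890 -> [419, 890]
  L2: h(419,890)=(419*31+890)%997=918 -> [918]
  root=918

Answer: 43 419 914 918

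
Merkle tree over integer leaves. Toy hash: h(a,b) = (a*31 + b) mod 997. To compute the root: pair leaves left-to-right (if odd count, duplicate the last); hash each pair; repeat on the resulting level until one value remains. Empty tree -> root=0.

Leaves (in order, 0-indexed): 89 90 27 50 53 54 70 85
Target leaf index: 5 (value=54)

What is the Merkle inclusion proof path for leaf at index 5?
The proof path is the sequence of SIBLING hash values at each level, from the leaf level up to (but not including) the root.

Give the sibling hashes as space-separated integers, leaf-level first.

L0 (leaves): [89, 90, 27, 50, 53, 54, 70, 85], target index=5
L1: h(89,90)=(89*31+90)%997=855 [pair 0] h(27,50)=(27*31+50)%997=887 [pair 1] h(53,54)=(53*31+54)%997=700 [pair 2] h(70,85)=(70*31+85)%997=261 [pair 3] -> [855, 887, 700, 261]
  Sibling for proof at L0: 53
L2: h(855,887)=(855*31+887)%997=473 [pair 0] h(700,261)=(700*31+261)%997=27 [pair 1] -> [473, 27]
  Sibling for proof at L1: 261
L3: h(473,27)=(473*31+27)%997=732 [pair 0] -> [732]
  Sibling for proof at L2: 473
Root: 732
Proof path (sibling hashes from leaf to root): [53, 261, 473]

Answer: 53 261 473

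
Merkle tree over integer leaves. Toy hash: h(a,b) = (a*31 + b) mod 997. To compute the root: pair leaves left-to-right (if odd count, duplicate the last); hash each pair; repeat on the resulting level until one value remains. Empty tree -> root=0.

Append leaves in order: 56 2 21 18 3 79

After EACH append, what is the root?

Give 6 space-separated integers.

Answer: 56 741 712 709 126 564

Derivation:
After append 56 (leaves=[56]):
  L0: [56]
  root=56
After append 2 (leaves=[56, 2]):
  L0: [56, 2]
  L1: h(56,2)=(56*31+2)%997=741 -> [741]
  root=741
After append 21 (leaves=[56, 2, 21]):
  L0: [56, 2, 21]
  L1: h(56,2)=(56*31+2)%997=741 h(21,21)=(21*31+21)%997=672 -> [741, 672]
  L2: h(741,672)=(741*31+672)%997=712 -> [712]
  root=712
After append 18 (leaves=[56, 2, 21, 18]):
  L0: [56, 2, 21, 18]
  L1: h(56,2)=(56*31+2)%997=741 h(21,18)=(21*31+18)%997=669 -> [741, 669]
  L2: h(741,669)=(741*31+669)%997=709 -> [709]
  root=709
After append 3 (leaves=[56, 2, 21, 18, 3]):
  L0: [56, 2, 21, 18, 3]
  L1: h(56,2)=(56*31+2)%997=741 h(21,18)=(21*31+18)%997=669 h(3,3)=(3*31+3)%997=96 -> [741, 669, 96]
  L2: h(741,669)=(741*31+669)%997=709 h(96,96)=(96*31+96)%997=81 -> [709, 81]
  L3: h(709,81)=(709*31+81)%997=126 -> [126]
  root=126
After append 79 (leaves=[56, 2, 21, 18, 3, 79]):
  L0: [56, 2, 21, 18, 3, 79]
  L1: h(56,2)=(56*31+2)%997=741 h(21,18)=(21*31+18)%997=669 h(3,79)=(3*31+79)%997=172 -> [741, 669, 172]
  L2: h(741,669)=(741*31+669)%997=709 h(172,172)=(172*31+172)%997=519 -> [709, 519]
  L3: h(709,519)=(709*31+519)%997=564 -> [564]
  root=564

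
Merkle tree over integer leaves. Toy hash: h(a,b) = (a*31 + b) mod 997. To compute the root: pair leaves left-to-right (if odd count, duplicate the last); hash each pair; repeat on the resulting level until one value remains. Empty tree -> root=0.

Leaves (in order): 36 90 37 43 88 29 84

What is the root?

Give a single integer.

L0: [36, 90, 37, 43, 88, 29, 84]
L1: h(36,90)=(36*31+90)%997=209 h(37,43)=(37*31+43)%997=193 h(88,29)=(88*31+29)%997=763 h(84,84)=(84*31+84)%997=694 -> [209, 193, 763, 694]
L2: h(209,193)=(209*31+193)%997=690 h(763,694)=(763*31+694)%997=419 -> [690, 419]
L3: h(690,419)=(690*31+419)%997=872 -> [872]

Answer: 872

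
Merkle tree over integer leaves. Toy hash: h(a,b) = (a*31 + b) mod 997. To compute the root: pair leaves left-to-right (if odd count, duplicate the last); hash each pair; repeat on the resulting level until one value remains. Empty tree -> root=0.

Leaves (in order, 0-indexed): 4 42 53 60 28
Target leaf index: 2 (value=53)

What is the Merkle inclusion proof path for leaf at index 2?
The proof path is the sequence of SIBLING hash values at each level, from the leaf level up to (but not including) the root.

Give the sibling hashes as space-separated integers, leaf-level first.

Answer: 60 166 756

Derivation:
L0 (leaves): [4, 42, 53, 60, 28], target index=2
L1: h(4,42)=(4*31+42)%997=166 [pair 0] h(53,60)=(53*31+60)%997=706 [pair 1] h(28,28)=(28*31+28)%997=896 [pair 2] -> [166, 706, 896]
  Sibling for proof at L0: 60
L2: h(166,706)=(166*31+706)%997=867 [pair 0] h(896,896)=(896*31+896)%997=756 [pair 1] -> [867, 756]
  Sibling for proof at L1: 166
L3: h(867,756)=(867*31+756)%997=714 [pair 0] -> [714]
  Sibling for proof at L2: 756
Root: 714
Proof path (sibling hashes from leaf to root): [60, 166, 756]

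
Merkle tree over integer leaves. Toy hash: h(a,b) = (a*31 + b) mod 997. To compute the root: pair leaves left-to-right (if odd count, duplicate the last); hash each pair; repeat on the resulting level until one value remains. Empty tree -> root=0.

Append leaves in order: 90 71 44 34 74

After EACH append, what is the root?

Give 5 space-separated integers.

Answer: 90 867 369 359 166

Derivation:
After append 90 (leaves=[90]):
  L0: [90]
  root=90
After append 71 (leaves=[90, 71]):
  L0: [90, 71]
  L1: h(90,71)=(90*31+71)%997=867 -> [867]
  root=867
After append 44 (leaves=[90, 71, 44]):
  L0: [90, 71, 44]
  L1: h(90,71)=(90*31+71)%997=867 h(44,44)=(44*31+44)%997=411 -> [867, 411]
  L2: h(867,411)=(867*31+411)%997=369 -> [369]
  root=369
After append 34 (leaves=[90, 71, 44, 34]):
  L0: [90, 71, 44, 34]
  L1: h(90,71)=(90*31+71)%997=867 h(44,34)=(44*31+34)%997=401 -> [867, 401]
  L2: h(867,401)=(867*31+401)%997=359 -> [359]
  root=359
After append 74 (leaves=[90, 71, 44, 34, 74]):
  L0: [90, 71, 44, 34, 74]
  L1: h(90,71)=(90*31+71)%997=867 h(44,34)=(44*31+34)%997=401 h(74,74)=(74*31+74)%997=374 -> [867, 401, 374]
  L2: h(867,401)=(867*31+401)%997=359 h(374,374)=(374*31+374)%997=4 -> [359, 4]
  L3: h(359,4)=(359*31+4)%997=166 -> [166]
  root=166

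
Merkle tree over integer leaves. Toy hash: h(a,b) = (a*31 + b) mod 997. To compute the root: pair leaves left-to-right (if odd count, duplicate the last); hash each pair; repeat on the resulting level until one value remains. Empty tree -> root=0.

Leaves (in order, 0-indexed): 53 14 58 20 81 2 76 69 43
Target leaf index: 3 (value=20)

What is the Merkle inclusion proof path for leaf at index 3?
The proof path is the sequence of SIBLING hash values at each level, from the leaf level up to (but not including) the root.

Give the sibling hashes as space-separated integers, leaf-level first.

Answer: 58 660 568 263

Derivation:
L0 (leaves): [53, 14, 58, 20, 81, 2, 76, 69, 43], target index=3
L1: h(53,14)=(53*31+14)%997=660 [pair 0] h(58,20)=(58*31+20)%997=821 [pair 1] h(81,2)=(81*31+2)%997=519 [pair 2] h(76,69)=(76*31+69)%997=431 [pair 3] h(43,43)=(43*31+43)%997=379 [pair 4] -> [660, 821, 519, 431, 379]
  Sibling for proof at L0: 58
L2: h(660,821)=(660*31+821)%997=344 [pair 0] h(519,431)=(519*31+431)%997=568 [pair 1] h(379,379)=(379*31+379)%997=164 [pair 2] -> [344, 568, 164]
  Sibling for proof at L1: 660
L3: h(344,568)=(344*31+568)%997=265 [pair 0] h(164,164)=(164*31+164)%997=263 [pair 1] -> [265, 263]
  Sibling for proof at L2: 568
L4: h(265,263)=(265*31+263)%997=502 [pair 0] -> [502]
  Sibling for proof at L3: 263
Root: 502
Proof path (sibling hashes from leaf to root): [58, 660, 568, 263]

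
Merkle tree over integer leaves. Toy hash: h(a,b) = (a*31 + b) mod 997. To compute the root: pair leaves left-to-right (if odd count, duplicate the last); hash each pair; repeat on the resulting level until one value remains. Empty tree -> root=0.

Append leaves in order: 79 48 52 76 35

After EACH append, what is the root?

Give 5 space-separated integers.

After append 79 (leaves=[79]):
  L0: [79]
  root=79
After append 48 (leaves=[79, 48]):
  L0: [79, 48]
  L1: h(79,48)=(79*31+48)%997=503 -> [503]
  root=503
After append 52 (leaves=[79, 48, 52]):
  L0: [79, 48, 52]
  L1: h(79,48)=(79*31+48)%997=503 h(52,52)=(52*31+52)%997=667 -> [503, 667]
  L2: h(503,667)=(503*31+667)%997=308 -> [308]
  root=308
After append 76 (leaves=[79, 48, 52, 76]):
  L0: [79, 48, 52, 76]
  L1: h(79,48)=(79*31+48)%997=503 h(52,76)=(52*31+76)%997=691 -> [503, 691]
  L2: h(503,691)=(503*31+691)%997=332 -> [332]
  root=332
After append 35 (leaves=[79, 48, 52, 76, 35]):
  L0: [79, 48, 52, 76, 35]
  L1: h(79,48)=(79*31+48)%997=503 h(52,76)=(52*31+76)%997=691 h(35,35)=(35*31+35)%997=123 -> [503, 691, 123]
  L2: h(503,691)=(503*31+691)%997=332 h(123,123)=(123*31+123)%997=945 -> [332, 945]
  L3: h(332,945)=(332*31+945)%997=270 -> [270]
  root=270

Answer: 79 503 308 332 270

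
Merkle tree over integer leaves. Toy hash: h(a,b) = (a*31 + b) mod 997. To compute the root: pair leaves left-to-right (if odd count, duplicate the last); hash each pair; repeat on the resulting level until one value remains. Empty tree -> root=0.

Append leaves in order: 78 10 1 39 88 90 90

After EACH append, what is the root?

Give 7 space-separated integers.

Answer: 78 434 525 563 886 950 15

Derivation:
After append 78 (leaves=[78]):
  L0: [78]
  root=78
After append 10 (leaves=[78, 10]):
  L0: [78, 10]
  L1: h(78,10)=(78*31+10)%997=434 -> [434]
  root=434
After append 1 (leaves=[78, 10, 1]):
  L0: [78, 10, 1]
  L1: h(78,10)=(78*31+10)%997=434 h(1,1)=(1*31+1)%997=32 -> [434, 32]
  L2: h(434,32)=(434*31+32)%997=525 -> [525]
  root=525
After append 39 (leaves=[78, 10, 1, 39]):
  L0: [78, 10, 1, 39]
  L1: h(78,10)=(78*31+10)%997=434 h(1,39)=(1*31+39)%997=70 -> [434, 70]
  L2: h(434,70)=(434*31+70)%997=563 -> [563]
  root=563
After append 88 (leaves=[78, 10, 1, 39, 88]):
  L0: [78, 10, 1, 39, 88]
  L1: h(78,10)=(78*31+10)%997=434 h(1,39)=(1*31+39)%997=70 h(88,88)=(88*31+88)%997=822 -> [434, 70, 822]
  L2: h(434,70)=(434*31+70)%997=563 h(822,822)=(822*31+822)%997=382 -> [563, 382]
  L3: h(563,382)=(563*31+382)%997=886 -> [886]
  root=886
After append 90 (leaves=[78, 10, 1, 39, 88, 90]):
  L0: [78, 10, 1, 39, 88, 90]
  L1: h(78,10)=(78*31+10)%997=434 h(1,39)=(1*31+39)%997=70 h(88,90)=(88*31+90)%997=824 -> [434, 70, 824]
  L2: h(434,70)=(434*31+70)%997=563 h(824,824)=(824*31+824)%997=446 -> [563, 446]
  L3: h(563,446)=(563*31+446)%997=950 -> [950]
  root=950
After append 90 (leaves=[78, 10, 1, 39, 88, 90, 90]):
  L0: [78, 10, 1, 39, 88, 90, 90]
  L1: h(78,10)=(78*31+10)%997=434 h(1,39)=(1*31+39)%997=70 h(88,90)=(88*31+90)%997=824 h(90,90)=(90*31+90)%997=886 -> [434, 70, 824, 886]
  L2: h(434,70)=(434*31+70)%997=563 h(824,886)=(824*31+886)%997=508 -> [563, 508]
  L3: h(563,508)=(563*31+508)%997=15 -> [15]
  root=15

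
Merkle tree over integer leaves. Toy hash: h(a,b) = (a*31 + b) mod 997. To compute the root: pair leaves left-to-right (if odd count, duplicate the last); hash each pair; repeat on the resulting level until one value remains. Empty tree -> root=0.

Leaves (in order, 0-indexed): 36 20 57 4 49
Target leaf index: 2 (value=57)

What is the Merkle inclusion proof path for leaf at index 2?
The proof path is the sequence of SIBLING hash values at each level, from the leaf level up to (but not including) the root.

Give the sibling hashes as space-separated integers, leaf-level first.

L0 (leaves): [36, 20, 57, 4, 49], target index=2
L1: h(36,20)=(36*31+20)%997=139 [pair 0] h(57,4)=(57*31+4)%997=774 [pair 1] h(49,49)=(49*31+49)%997=571 [pair 2] -> [139, 774, 571]
  Sibling for proof at L0: 4
L2: h(139,774)=(139*31+774)%997=98 [pair 0] h(571,571)=(571*31+571)%997=326 [pair 1] -> [98, 326]
  Sibling for proof at L1: 139
L3: h(98,326)=(98*31+326)%997=373 [pair 0] -> [373]
  Sibling for proof at L2: 326
Root: 373
Proof path (sibling hashes from leaf to root): [4, 139, 326]

Answer: 4 139 326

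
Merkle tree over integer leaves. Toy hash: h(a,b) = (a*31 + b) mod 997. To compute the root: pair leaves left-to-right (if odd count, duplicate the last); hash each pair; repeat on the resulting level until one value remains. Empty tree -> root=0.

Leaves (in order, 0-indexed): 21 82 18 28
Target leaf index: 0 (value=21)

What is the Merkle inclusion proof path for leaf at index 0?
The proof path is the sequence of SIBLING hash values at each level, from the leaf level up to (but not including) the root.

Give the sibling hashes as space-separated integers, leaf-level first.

L0 (leaves): [21, 82, 18, 28], target index=0
L1: h(21,82)=(21*31+82)%997=733 [pair 0] h(18,28)=(18*31+28)%997=586 [pair 1] -> [733, 586]
  Sibling for proof at L0: 82
L2: h(733,586)=(733*31+586)%997=378 [pair 0] -> [378]
  Sibling for proof at L1: 586
Root: 378
Proof path (sibling hashes from leaf to root): [82, 586]

Answer: 82 586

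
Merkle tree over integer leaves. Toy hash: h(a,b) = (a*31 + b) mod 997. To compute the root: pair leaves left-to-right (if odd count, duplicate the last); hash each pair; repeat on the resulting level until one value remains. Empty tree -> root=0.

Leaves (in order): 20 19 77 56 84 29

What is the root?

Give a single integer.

Answer: 396

Derivation:
L0: [20, 19, 77, 56, 84, 29]
L1: h(20,19)=(20*31+19)%997=639 h(77,56)=(77*31+56)%997=449 h(84,29)=(84*31+29)%997=639 -> [639, 449, 639]
L2: h(639,449)=(639*31+449)%997=318 h(639,639)=(639*31+639)%997=508 -> [318, 508]
L3: h(318,508)=(318*31+508)%997=396 -> [396]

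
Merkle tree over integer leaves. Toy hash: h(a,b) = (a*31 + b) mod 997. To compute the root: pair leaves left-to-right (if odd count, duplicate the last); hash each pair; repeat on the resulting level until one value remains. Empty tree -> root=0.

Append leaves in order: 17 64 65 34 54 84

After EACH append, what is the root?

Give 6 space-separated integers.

After append 17 (leaves=[17]):
  L0: [17]
  root=17
After append 64 (leaves=[17, 64]):
  L0: [17, 64]
  L1: h(17,64)=(17*31+64)%997=591 -> [591]
  root=591
After append 65 (leaves=[17, 64, 65]):
  L0: [17, 64, 65]
  L1: h(17,64)=(17*31+64)%997=591 h(65,65)=(65*31+65)%997=86 -> [591, 86]
  L2: h(591,86)=(591*31+86)%997=461 -> [461]
  root=461
After append 34 (leaves=[17, 64, 65, 34]):
  L0: [17, 64, 65, 34]
  L1: h(17,64)=(17*31+64)%997=591 h(65,34)=(65*31+34)%997=55 -> [591, 55]
  L2: h(591,55)=(591*31+55)%997=430 -> [430]
  root=430
After append 54 (leaves=[17, 64, 65, 34, 54]):
  L0: [17, 64, 65, 34, 54]
  L1: h(17,64)=(17*31+64)%997=591 h(65,34)=(65*31+34)%997=55 h(54,54)=(54*31+54)%997=731 -> [591, 55, 731]
  L2: h(591,55)=(591*31+55)%997=430 h(731,731)=(731*31+731)%997=461 -> [430, 461]
  L3: h(430,461)=(430*31+461)%997=830 -> [830]
  root=830
After append 84 (leaves=[17, 64, 65, 34, 54, 84]):
  L0: [17, 64, 65, 34, 54, 84]
  L1: h(17,64)=(17*31+64)%997=591 h(65,34)=(65*31+34)%997=55 h(54,84)=(54*31+84)%997=761 -> [591, 55, 761]
  L2: h(591,55)=(591*31+55)%997=430 h(761,761)=(761*31+761)%997=424 -> [430, 424]
  L3: h(430,424)=(430*31+424)%997=793 -> [793]
  root=793

Answer: 17 591 461 430 830 793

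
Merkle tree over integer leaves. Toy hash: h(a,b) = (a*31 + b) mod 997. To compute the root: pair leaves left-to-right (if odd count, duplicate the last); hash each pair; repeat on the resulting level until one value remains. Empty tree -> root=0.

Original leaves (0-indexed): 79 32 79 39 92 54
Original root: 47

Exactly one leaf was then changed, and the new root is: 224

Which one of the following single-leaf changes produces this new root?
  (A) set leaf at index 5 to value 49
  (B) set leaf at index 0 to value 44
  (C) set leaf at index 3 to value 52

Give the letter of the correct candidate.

Original leaves: [79, 32, 79, 39, 92, 54]
Target new root: 224
Try each candidate change and compute the resulting root:
Candidate A: set leaf[5] = 49 -> leaves = [79, 32, 79, 39, 92, 49]
  L0: [79, 32, 79, 39, 92, 49]
  L1: h(79,32)=(79*31+32)%997=487 h(79,39)=(79*31+39)%997=494 h(92,49)=(92*31+49)%997=907 -> [487, 494, 907]
  L2: h(487,494)=(487*31+494)%997=636 h(907,907)=(907*31+907)%997=111 -> [636, 111]
  L3: h(636,111)=(636*31+111)%997=884 -> [884]
  root = 884 != target 224
Candidate B: set leaf[0] = 44 -> leaves = [44, 32, 79, 39, 92, 54]
  L0: [44, 32, 79, 39, 92, 54]
  L1: h(44,32)=(44*31+32)%997=399 h(79,39)=(79*31+39)%997=494 h(92,54)=(92*31+54)%997=912 -> [399, 494, 912]
  L2: h(399,494)=(399*31+494)%997=899 h(912,912)=(912*31+912)%997=271 -> [899, 271]
  L3: h(899,271)=(899*31+271)%997=224 -> [224]
  root = 224 == target 224  ** MATCH **
Candidate C: set leaf[3] = 52 -> leaves = [79, 32, 79, 52, 92, 54]
  L0: [79, 32, 79, 52, 92, 54]
  L1: h(79,32)=(79*31+32)%997=487 h(79,52)=(79*31+52)%997=507 h(92,54)=(92*31+54)%997=912 -> [487, 507, 912]
  L2: h(487,507)=(487*31+507)%997=649 h(912,912)=(912*31+912)%997=271 -> [649, 271]
  L3: h(649,271)=(649*31+271)%997=450 -> [450]
  root = 450 != target 224
Candidate B produces the target root.

Answer: B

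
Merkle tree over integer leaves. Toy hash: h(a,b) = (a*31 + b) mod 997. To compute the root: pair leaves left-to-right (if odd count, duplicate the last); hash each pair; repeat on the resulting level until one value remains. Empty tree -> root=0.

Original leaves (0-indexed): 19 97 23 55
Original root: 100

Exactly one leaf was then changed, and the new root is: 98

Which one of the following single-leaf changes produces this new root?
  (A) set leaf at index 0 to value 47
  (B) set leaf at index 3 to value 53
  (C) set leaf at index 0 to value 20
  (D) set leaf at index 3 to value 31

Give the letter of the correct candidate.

Answer: B

Derivation:
Original leaves: [19, 97, 23, 55]
Target new root: 98
Try each candidate change and compute the resulting root:
Candidate A: set leaf[0] = 47 -> leaves = [47, 97, 23, 55]
  L0: [47, 97, 23, 55]
  L1: h(47,97)=(47*31+97)%997=557 h(23,55)=(23*31+55)%997=768 -> [557, 768]
  L2: h(557,768)=(557*31+768)%997=89 -> [89]
  root = 89 != target 98
Candidate B: set leaf[3] = 53 -> leaves = [19, 97, 23, 53]
  L0: [19, 97, 23, 53]
  L1: h(19,97)=(19*31+97)%997=686 h(23,53)=(23*31+53)%997=766 -> [686, 766]
  L2: h(686,766)=(686*31+766)%997=98 -> [98]
  root = 98 == target 98  ** MATCH **
Candidate C: set leaf[0] = 20 -> leaves = [20, 97, 23, 55]
  L0: [20, 97, 23, 55]
  L1: h(20,97)=(20*31+97)%997=717 h(23,55)=(23*31+55)%997=768 -> [717, 768]
  L2: h(717,768)=(717*31+768)%997=64 -> [64]
  root = 64 != target 98
Candidate D: set leaf[3] = 31 -> leaves = [19, 97, 23, 31]
  L0: [19, 97, 23, 31]
  L1: h(19,97)=(19*31+97)%997=686 h(23,31)=(23*31+31)%997=744 -> [686, 744]
  L2: h(686,744)=(686*31+744)%997=76 -> [76]
  root = 76 != target 98
Candidate B produces the target root.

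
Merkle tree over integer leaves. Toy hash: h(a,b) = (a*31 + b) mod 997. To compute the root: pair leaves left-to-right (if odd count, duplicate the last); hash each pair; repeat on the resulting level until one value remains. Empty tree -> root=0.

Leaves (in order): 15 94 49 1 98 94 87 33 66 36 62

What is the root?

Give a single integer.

L0: [15, 94, 49, 1, 98, 94, 87, 33, 66, 36, 62]
L1: h(15,94)=(15*31+94)%997=559 h(49,1)=(49*31+1)%997=523 h(98,94)=(98*31+94)%997=141 h(87,33)=(87*31+33)%997=736 h(66,36)=(66*31+36)%997=88 h(62,62)=(62*31+62)%997=987 -> [559, 523, 141, 736, 88, 987]
L2: h(559,523)=(559*31+523)%997=903 h(141,736)=(141*31+736)%997=122 h(88,987)=(88*31+987)%997=724 -> [903, 122, 724]
L3: h(903,122)=(903*31+122)%997=199 h(724,724)=(724*31+724)%997=237 -> [199, 237]
L4: h(199,237)=(199*31+237)%997=424 -> [424]

Answer: 424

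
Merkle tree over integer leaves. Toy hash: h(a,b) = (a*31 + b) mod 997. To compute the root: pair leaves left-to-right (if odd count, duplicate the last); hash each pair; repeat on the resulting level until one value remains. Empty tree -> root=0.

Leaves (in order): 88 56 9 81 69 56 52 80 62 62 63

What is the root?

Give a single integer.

L0: [88, 56, 9, 81, 69, 56, 52, 80, 62, 62, 63]
L1: h(88,56)=(88*31+56)%997=790 h(9,81)=(9*31+81)%997=360 h(69,56)=(69*31+56)%997=201 h(52,80)=(52*31+80)%997=695 h(62,62)=(62*31+62)%997=987 h(63,63)=(63*31+63)%997=22 -> [790, 360, 201, 695, 987, 22]
L2: h(790,360)=(790*31+360)%997=922 h(201,695)=(201*31+695)%997=944 h(987,22)=(987*31+22)%997=709 -> [922, 944, 709]
L3: h(922,944)=(922*31+944)%997=613 h(709,709)=(709*31+709)%997=754 -> [613, 754]
L4: h(613,754)=(613*31+754)%997=814 -> [814]

Answer: 814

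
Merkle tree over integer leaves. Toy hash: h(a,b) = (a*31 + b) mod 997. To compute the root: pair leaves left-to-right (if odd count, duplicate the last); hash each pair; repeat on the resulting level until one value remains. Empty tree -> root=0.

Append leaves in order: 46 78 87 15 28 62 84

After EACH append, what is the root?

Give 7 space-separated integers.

Answer: 46 507 555 483 774 865 629

Derivation:
After append 46 (leaves=[46]):
  L0: [46]
  root=46
After append 78 (leaves=[46, 78]):
  L0: [46, 78]
  L1: h(46,78)=(46*31+78)%997=507 -> [507]
  root=507
After append 87 (leaves=[46, 78, 87]):
  L0: [46, 78, 87]
  L1: h(46,78)=(46*31+78)%997=507 h(87,87)=(87*31+87)%997=790 -> [507, 790]
  L2: h(507,790)=(507*31+790)%997=555 -> [555]
  root=555
After append 15 (leaves=[46, 78, 87, 15]):
  L0: [46, 78, 87, 15]
  L1: h(46,78)=(46*31+78)%997=507 h(87,15)=(87*31+15)%997=718 -> [507, 718]
  L2: h(507,718)=(507*31+718)%997=483 -> [483]
  root=483
After append 28 (leaves=[46, 78, 87, 15, 28]):
  L0: [46, 78, 87, 15, 28]
  L1: h(46,78)=(46*31+78)%997=507 h(87,15)=(87*31+15)%997=718 h(28,28)=(28*31+28)%997=896 -> [507, 718, 896]
  L2: h(507,718)=(507*31+718)%997=483 h(896,896)=(896*31+896)%997=756 -> [483, 756]
  L3: h(483,756)=(483*31+756)%997=774 -> [774]
  root=774
After append 62 (leaves=[46, 78, 87, 15, 28, 62]):
  L0: [46, 78, 87, 15, 28, 62]
  L1: h(46,78)=(46*31+78)%997=507 h(87,15)=(87*31+15)%997=718 h(28,62)=(28*31+62)%997=930 -> [507, 718, 930]
  L2: h(507,718)=(507*31+718)%997=483 h(930,930)=(930*31+930)%997=847 -> [483, 847]
  L3: h(483,847)=(483*31+847)%997=865 -> [865]
  root=865
After append 84 (leaves=[46, 78, 87, 15, 28, 62, 84]):
  L0: [46, 78, 87, 15, 28, 62, 84]
  L1: h(46,78)=(46*31+78)%997=507 h(87,15)=(87*31+15)%997=718 h(28,62)=(28*31+62)%997=930 h(84,84)=(84*31+84)%997=694 -> [507, 718, 930, 694]
  L2: h(507,718)=(507*31+718)%997=483 h(930,694)=(930*31+694)%997=611 -> [483, 611]
  L3: h(483,611)=(483*31+611)%997=629 -> [629]
  root=629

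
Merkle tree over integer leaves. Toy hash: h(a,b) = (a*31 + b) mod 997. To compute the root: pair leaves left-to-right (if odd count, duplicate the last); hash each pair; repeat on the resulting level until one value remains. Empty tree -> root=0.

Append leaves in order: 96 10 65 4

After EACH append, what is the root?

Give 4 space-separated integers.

Answer: 96 992 928 867

Derivation:
After append 96 (leaves=[96]):
  L0: [96]
  root=96
After append 10 (leaves=[96, 10]):
  L0: [96, 10]
  L1: h(96,10)=(96*31+10)%997=992 -> [992]
  root=992
After append 65 (leaves=[96, 10, 65]):
  L0: [96, 10, 65]
  L1: h(96,10)=(96*31+10)%997=992 h(65,65)=(65*31+65)%997=86 -> [992, 86]
  L2: h(992,86)=(992*31+86)%997=928 -> [928]
  root=928
After append 4 (leaves=[96, 10, 65, 4]):
  L0: [96, 10, 65, 4]
  L1: h(96,10)=(96*31+10)%997=992 h(65,4)=(65*31+4)%997=25 -> [992, 25]
  L2: h(992,25)=(992*31+25)%997=867 -> [867]
  root=867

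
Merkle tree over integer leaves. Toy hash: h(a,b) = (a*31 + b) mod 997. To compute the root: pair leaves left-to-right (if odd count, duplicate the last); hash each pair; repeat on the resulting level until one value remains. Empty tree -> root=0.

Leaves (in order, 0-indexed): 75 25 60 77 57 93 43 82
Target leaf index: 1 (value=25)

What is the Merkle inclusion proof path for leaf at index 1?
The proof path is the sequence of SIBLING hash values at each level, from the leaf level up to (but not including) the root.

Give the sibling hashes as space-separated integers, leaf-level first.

L0 (leaves): [75, 25, 60, 77, 57, 93, 43, 82], target index=1
L1: h(75,25)=(75*31+25)%997=356 [pair 0] h(60,77)=(60*31+77)%997=940 [pair 1] h(57,93)=(57*31+93)%997=863 [pair 2] h(43,82)=(43*31+82)%997=418 [pair 3] -> [356, 940, 863, 418]
  Sibling for proof at L0: 75
L2: h(356,940)=(356*31+940)%997=12 [pair 0] h(863,418)=(863*31+418)%997=252 [pair 1] -> [12, 252]
  Sibling for proof at L1: 940
L3: h(12,252)=(12*31+252)%997=624 [pair 0] -> [624]
  Sibling for proof at L2: 252
Root: 624
Proof path (sibling hashes from leaf to root): [75, 940, 252]

Answer: 75 940 252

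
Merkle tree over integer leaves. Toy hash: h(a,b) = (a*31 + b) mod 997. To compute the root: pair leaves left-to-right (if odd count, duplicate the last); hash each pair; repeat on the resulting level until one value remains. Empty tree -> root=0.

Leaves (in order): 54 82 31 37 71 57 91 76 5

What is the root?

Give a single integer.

Answer: 248

Derivation:
L0: [54, 82, 31, 37, 71, 57, 91, 76, 5]
L1: h(54,82)=(54*31+82)%997=759 h(31,37)=(31*31+37)%997=1 h(71,57)=(71*31+57)%997=264 h(91,76)=(91*31+76)%997=903 h(5,5)=(5*31+5)%997=160 -> [759, 1, 264, 903, 160]
L2: h(759,1)=(759*31+1)%997=599 h(264,903)=(264*31+903)%997=114 h(160,160)=(160*31+160)%997=135 -> [599, 114, 135]
L3: h(599,114)=(599*31+114)%997=737 h(135,135)=(135*31+135)%997=332 -> [737, 332]
L4: h(737,332)=(737*31+332)%997=248 -> [248]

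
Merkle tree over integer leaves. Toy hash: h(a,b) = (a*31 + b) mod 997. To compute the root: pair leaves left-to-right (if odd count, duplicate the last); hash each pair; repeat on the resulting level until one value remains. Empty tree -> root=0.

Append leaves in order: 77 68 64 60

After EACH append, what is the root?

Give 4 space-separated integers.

Answer: 77 461 387 383

Derivation:
After append 77 (leaves=[77]):
  L0: [77]
  root=77
After append 68 (leaves=[77, 68]):
  L0: [77, 68]
  L1: h(77,68)=(77*31+68)%997=461 -> [461]
  root=461
After append 64 (leaves=[77, 68, 64]):
  L0: [77, 68, 64]
  L1: h(77,68)=(77*31+68)%997=461 h(64,64)=(64*31+64)%997=54 -> [461, 54]
  L2: h(461,54)=(461*31+54)%997=387 -> [387]
  root=387
After append 60 (leaves=[77, 68, 64, 60]):
  L0: [77, 68, 64, 60]
  L1: h(77,68)=(77*31+68)%997=461 h(64,60)=(64*31+60)%997=50 -> [461, 50]
  L2: h(461,50)=(461*31+50)%997=383 -> [383]
  root=383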